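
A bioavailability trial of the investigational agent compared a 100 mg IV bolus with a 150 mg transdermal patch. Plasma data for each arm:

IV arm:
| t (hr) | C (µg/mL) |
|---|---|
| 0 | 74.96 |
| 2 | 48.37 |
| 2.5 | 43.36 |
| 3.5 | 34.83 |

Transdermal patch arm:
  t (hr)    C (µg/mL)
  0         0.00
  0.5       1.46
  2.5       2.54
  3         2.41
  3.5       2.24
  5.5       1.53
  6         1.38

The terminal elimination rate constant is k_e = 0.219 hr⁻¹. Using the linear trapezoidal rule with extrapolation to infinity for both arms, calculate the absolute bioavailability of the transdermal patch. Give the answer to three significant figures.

Trapezoidal AUC_0→3.5 (IV):
  [0→2]: (74.96+48.37)/2 × 2 = 123.33
  [2→2.5]: (48.37+43.36)/2 × 0.5 = 22.9325
  [2.5→3.5]: (43.36+34.83)/2 × 1 = 39.095
  Sum = 185.3575 µg/mL·hr
IV tail: 34.83/0.219 = 159.041; AUC_iv,0→∞ = 185.3575 + 159.041 = 344.3985 µg/mL·hr
Trapezoidal AUC_0→6 (transdermal patch):
  [0→0.5]: (0.00+1.46)/2 × 0.5 = 0.365
  [0.5→2.5]: (1.46+2.54)/2 × 2 = 4.0
  [2.5→3]: (2.54+2.41)/2 × 0.5 = 1.2375
  [3→3.5]: (2.41+2.24)/2 × 0.5 = 1.1625
  [3.5→5.5]: (2.24+1.53)/2 × 2 = 3.77
  [5.5→6]: (1.53+1.38)/2 × 0.5 = 0.7275
  Sum = 11.2625 µg/mL·hr
transdermal patch tail: 1.38/0.219 = 6.301; AUC_ev,0→∞ = 11.2625 + 6.301 = 17.5635 µg/mL·hr
F = (AUC_ev/D_ev)/(AUC_iv/D_iv) = (17.5635/150)/(344.3985/100) = 0.11709/3.443985 = 0.0340

F = 0.0340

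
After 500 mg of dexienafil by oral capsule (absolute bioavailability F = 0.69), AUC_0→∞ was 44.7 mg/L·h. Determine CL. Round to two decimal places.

CL = F × Dose / AUC_0→∞
   = 0.69 × 500 / 44.7 = 7.71812 L/h

CL = 7.72 L/h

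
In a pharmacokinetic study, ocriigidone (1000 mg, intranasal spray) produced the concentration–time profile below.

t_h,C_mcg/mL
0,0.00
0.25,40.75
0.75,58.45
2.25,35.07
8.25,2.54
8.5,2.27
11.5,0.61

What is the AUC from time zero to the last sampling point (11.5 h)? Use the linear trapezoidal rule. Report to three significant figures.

Trapezoidal AUC_0→11.5:
  [0→0.25]: (0.00+40.75)/2 × 0.25 = 5.09375
  [0.25→0.75]: (40.75+58.45)/2 × 0.5 = 24.8
  [0.75→2.25]: (58.45+35.07)/2 × 1.5 = 70.14
  [2.25→8.25]: (35.07+2.54)/2 × 6 = 112.83
  [8.25→8.5]: (2.54+2.27)/2 × 0.25 = 0.60125
  [8.5→11.5]: (2.27+0.61)/2 × 3 = 4.32
  Sum = 217.785 mcg/mL·h

AUC = 218 mcg/mL·h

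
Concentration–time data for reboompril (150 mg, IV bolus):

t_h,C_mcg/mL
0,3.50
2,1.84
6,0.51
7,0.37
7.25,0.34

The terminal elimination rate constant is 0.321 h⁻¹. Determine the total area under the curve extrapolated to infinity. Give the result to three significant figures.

AUC = 11.6 mcg/mL·h

Trapezoidal AUC_0→7.25:
  [0→2]: (3.50+1.84)/2 × 2 = 5.34
  [2→6]: (1.84+0.51)/2 × 4 = 4.7
  [6→7]: (0.51+0.37)/2 × 1 = 0.44
  [7→7.25]: (0.37+0.34)/2 × 0.25 = 0.08875
  Sum = 10.56875 mcg/mL·h
Extrapolated tail: C_last / k_e = 0.34 / 0.321 = 1.059
AUC_0→∞ = 10.56875 + 1.059 = 11.62775 mcg/mL·h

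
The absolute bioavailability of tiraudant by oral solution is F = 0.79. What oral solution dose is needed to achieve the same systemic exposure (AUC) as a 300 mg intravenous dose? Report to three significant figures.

D_oral = 380 mg

For equal systemic exposure: F × D_ev = D_iv
D_ev = D_iv / F = 300 / 0.79 = 379.747 mg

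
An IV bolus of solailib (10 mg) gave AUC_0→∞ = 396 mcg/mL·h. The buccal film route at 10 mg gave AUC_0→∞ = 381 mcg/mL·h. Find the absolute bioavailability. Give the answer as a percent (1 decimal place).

F = (AUC_ev / D_ev) / (AUC_iv / D_iv)
  = (381/10) / (396/10)
  = 38.1 / 39.6 = 0.9621
  = 96.21%

F = 96.2%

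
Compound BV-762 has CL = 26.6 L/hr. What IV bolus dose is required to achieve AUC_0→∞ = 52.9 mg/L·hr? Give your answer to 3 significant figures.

Dose = 1410 mg

Dose_iv = CL × AUC_0→∞
     = 26.6 × 52.9 = 1407.14 mg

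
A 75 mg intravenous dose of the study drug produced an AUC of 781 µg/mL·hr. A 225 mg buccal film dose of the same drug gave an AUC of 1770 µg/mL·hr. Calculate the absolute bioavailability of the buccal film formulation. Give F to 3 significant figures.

F = (AUC_ev / D_ev) / (AUC_iv / D_iv)
  = (1770/225) / (781/75)
  = 7.86667 / 10.4133 = 0.7554

F = 0.755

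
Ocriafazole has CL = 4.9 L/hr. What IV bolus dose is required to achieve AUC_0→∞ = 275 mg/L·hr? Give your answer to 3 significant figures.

Dose_iv = CL × AUC_0→∞
     = 4.9 × 275 = 1347.5 mg

Dose = 1350 mg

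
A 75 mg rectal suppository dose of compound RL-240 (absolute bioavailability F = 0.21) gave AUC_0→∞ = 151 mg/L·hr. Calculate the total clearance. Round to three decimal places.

CL = 0.104 L/hr

CL = F × Dose / AUC_0→∞
   = 0.21 × 75 / 151 = 0.104305 L/hr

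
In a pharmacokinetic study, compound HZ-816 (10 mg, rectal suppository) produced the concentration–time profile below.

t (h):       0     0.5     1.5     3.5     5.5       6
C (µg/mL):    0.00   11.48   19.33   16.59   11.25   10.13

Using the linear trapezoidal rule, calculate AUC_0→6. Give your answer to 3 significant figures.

Trapezoidal AUC_0→6:
  [0→0.5]: (0.00+11.48)/2 × 0.5 = 2.87
  [0.5→1.5]: (11.48+19.33)/2 × 1 = 15.405
  [1.5→3.5]: (19.33+16.59)/2 × 2 = 35.92
  [3.5→5.5]: (16.59+11.25)/2 × 2 = 27.84
  [5.5→6]: (11.25+10.13)/2 × 0.5 = 5.345
  Sum = 87.38 µg/mL·h

AUC = 87.4 µg/mL·h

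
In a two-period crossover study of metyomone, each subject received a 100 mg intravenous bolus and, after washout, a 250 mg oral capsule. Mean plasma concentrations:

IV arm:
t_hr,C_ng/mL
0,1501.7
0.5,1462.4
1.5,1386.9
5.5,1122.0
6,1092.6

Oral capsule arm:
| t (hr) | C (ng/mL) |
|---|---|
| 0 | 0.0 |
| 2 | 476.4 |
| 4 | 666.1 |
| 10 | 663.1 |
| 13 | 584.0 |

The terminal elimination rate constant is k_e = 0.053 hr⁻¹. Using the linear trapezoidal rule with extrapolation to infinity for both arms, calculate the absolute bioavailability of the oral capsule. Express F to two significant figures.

Trapezoidal AUC_0→6 (IV):
  [0→0.5]: (1501.7+1462.4)/2 × 0.5 = 741.025
  [0.5→1.5]: (1462.4+1386.9)/2 × 1 = 1424.65
  [1.5→5.5]: (1386.9+1122.0)/2 × 4 = 5017.8
  [5.5→6]: (1122.0+1092.6)/2 × 0.5 = 553.65
  Sum = 7737.125 ng/mL·hr
IV tail: 1092.6/0.053 = 20615.094; AUC_iv,0→∞ = 7737.125 + 20615.094 = 28352.219 ng/mL·hr
Trapezoidal AUC_0→13 (oral capsule):
  [0→2]: (0.0+476.4)/2 × 2 = 476.4
  [2→4]: (476.4+666.1)/2 × 2 = 1142.5
  [4→10]: (666.1+663.1)/2 × 6 = 3987.6
  [10→13]: (663.1+584.0)/2 × 3 = 1870.65
  Sum = 7477.15 ng/mL·hr
oral capsule tail: 584.0/0.053 = 11018.868; AUC_ev,0→∞ = 7477.15 + 11018.868 = 18496.018 ng/mL·hr
F = (AUC_ev/D_ev)/(AUC_iv/D_iv) = (18496.018/250)/(28352.219/100) = 73.984072/283.52219 = 0.2609

F = 0.26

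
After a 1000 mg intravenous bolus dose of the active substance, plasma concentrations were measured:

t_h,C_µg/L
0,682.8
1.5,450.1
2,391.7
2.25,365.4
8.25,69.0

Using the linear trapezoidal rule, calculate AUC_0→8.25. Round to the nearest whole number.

Trapezoidal AUC_0→8.25:
  [0→1.5]: (682.8+450.1)/2 × 1.5 = 849.675
  [1.5→2]: (450.1+391.7)/2 × 0.5 = 210.45
  [2→2.25]: (391.7+365.4)/2 × 0.25 = 94.6375
  [2.25→8.25]: (365.4+69.0)/2 × 6 = 1303.2
  Sum = 2457.9625 µg/L·h

AUC = 2458 µg/L·h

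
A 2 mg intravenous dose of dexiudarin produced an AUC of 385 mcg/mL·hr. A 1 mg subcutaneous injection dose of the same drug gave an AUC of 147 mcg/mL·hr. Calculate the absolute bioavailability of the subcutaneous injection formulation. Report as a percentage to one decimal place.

F = (AUC_ev / D_ev) / (AUC_iv / D_iv)
  = (147/1) / (385/2)
  = 147 / 192.5 = 0.7636
  = 76.36%

F = 76.4%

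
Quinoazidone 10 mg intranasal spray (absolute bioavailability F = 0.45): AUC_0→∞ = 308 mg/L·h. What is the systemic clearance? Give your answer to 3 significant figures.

CL = 0.0146 L/h

CL = F × Dose / AUC_0→∞
   = 0.45 × 10 / 308 = 0.0146104 L/h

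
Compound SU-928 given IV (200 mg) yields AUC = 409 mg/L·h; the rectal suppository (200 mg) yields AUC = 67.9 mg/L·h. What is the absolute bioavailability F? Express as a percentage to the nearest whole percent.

F = (AUC_ev / D_ev) / (AUC_iv / D_iv)
  = (67.9/200) / (409/200)
  = 0.3395 / 2.045 = 0.1660
  = 16.60%

F = 17%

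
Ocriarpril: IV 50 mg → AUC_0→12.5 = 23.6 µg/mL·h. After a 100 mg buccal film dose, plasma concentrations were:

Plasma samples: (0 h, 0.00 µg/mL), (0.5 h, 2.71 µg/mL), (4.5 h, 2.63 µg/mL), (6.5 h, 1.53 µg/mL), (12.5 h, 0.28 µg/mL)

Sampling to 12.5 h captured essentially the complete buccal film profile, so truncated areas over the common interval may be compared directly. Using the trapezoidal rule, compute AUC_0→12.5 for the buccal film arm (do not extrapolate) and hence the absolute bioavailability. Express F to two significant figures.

Trapezoidal AUC_0→12.5 (buccal film):
  [0→0.5]: (0.00+2.71)/2 × 0.5 = 0.6775
  [0.5→4.5]: (2.71+2.63)/2 × 4 = 10.68
  [4.5→6.5]: (2.63+1.53)/2 × 2 = 4.16
  [6.5→12.5]: (1.53+0.28)/2 × 6 = 5.43
  Sum = 20.9475 µg/mL·h
F = (AUC_ev/D_ev)/(AUC_iv/D_iv) = (20.9475/100)/(23.6/50) = 0.209475/0.472 = 0.4438

F = 0.44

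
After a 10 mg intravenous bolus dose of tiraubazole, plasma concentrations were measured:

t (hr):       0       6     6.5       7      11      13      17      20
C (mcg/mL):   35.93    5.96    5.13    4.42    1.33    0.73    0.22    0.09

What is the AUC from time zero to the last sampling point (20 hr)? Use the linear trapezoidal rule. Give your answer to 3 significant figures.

AUC = 147 mcg/mL·hr

Trapezoidal AUC_0→20:
  [0→6]: (35.93+5.96)/2 × 6 = 125.67
  [6→6.5]: (5.96+5.13)/2 × 0.5 = 2.7725
  [6.5→7]: (5.13+4.42)/2 × 0.5 = 2.3875
  [7→11]: (4.42+1.33)/2 × 4 = 11.5
  [11→13]: (1.33+0.73)/2 × 2 = 2.06
  [13→17]: (0.73+0.22)/2 × 4 = 1.9
  [17→20]: (0.22+0.09)/2 × 3 = 0.465
  Sum = 146.755 mcg/mL·hr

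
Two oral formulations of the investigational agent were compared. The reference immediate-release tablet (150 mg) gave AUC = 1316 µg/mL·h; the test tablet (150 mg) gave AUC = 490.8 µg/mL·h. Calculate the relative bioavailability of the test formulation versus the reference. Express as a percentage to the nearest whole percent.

F_rel = (AUC_test/D_test) / (AUC_ref/D_ref)
      = (490.8/150) / (1316/150)
      = 3.272 / 8.77333 = 0.3729 = 37.29%

F_rel = 37%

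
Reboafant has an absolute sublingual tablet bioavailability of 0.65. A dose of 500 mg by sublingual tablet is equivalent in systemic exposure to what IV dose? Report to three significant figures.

Systemic exposure from an extravascular dose = F × D_ev, so the equivalent IV dose is F × D_ev.
D_iv = F × D_ev = 0.65 × 500 = 325 mg

D_iv = 325 mg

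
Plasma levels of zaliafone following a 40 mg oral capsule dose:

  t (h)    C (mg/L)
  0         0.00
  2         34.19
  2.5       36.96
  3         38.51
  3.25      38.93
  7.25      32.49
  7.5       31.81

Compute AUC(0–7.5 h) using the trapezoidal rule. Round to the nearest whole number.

AUC = 231 mg/L·h

Trapezoidal AUC_0→7.5:
  [0→2]: (0.00+34.19)/2 × 2 = 34.19
  [2→2.5]: (34.19+36.96)/2 × 0.5 = 17.7875
  [2.5→3]: (36.96+38.51)/2 × 0.5 = 18.8675
  [3→3.25]: (38.51+38.93)/2 × 0.25 = 9.68
  [3.25→7.25]: (38.93+32.49)/2 × 4 = 142.84
  [7.25→7.5]: (32.49+31.81)/2 × 0.25 = 8.0375
  Sum = 231.4025 mg/L·h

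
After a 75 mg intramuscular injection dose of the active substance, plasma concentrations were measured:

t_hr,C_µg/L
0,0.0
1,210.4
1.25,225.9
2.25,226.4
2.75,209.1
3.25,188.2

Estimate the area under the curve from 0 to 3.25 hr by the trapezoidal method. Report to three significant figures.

AUC = 594 µg/L·hr

Trapezoidal AUC_0→3.25:
  [0→1]: (0.0+210.4)/2 × 1 = 105.2
  [1→1.25]: (210.4+225.9)/2 × 0.25 = 54.5375
  [1.25→2.25]: (225.9+226.4)/2 × 1 = 226.15
  [2.25→2.75]: (226.4+209.1)/2 × 0.5 = 108.875
  [2.75→3.25]: (209.1+188.2)/2 × 0.5 = 99.325
  Sum = 594.0875 µg/L·hr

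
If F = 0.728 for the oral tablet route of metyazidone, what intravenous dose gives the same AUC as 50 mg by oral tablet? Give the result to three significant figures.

D_iv = 36.4 mg

Systemic exposure from an extravascular dose = F × D_ev, so the equivalent IV dose is F × D_ev.
D_iv = F × D_ev = 0.728 × 50 = 36.4 mg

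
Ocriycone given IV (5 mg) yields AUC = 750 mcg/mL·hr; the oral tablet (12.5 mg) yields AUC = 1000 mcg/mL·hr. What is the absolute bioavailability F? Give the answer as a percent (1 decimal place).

F = 53.3%

F = (AUC_ev / D_ev) / (AUC_iv / D_iv)
  = (1000/12.5) / (750/5)
  = 80 / 150 = 0.5333
  = 53.33%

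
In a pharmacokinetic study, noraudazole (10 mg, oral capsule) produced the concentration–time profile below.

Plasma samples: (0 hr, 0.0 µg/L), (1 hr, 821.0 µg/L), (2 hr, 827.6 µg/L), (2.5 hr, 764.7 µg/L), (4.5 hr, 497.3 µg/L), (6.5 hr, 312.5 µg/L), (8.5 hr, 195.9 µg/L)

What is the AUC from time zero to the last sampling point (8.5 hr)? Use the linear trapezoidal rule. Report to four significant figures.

AUC = 4213 µg/L·hr

Trapezoidal AUC_0→8.5:
  [0→1]: (0.0+821.0)/2 × 1 = 410.5
  [1→2]: (821.0+827.6)/2 × 1 = 824.3
  [2→2.5]: (827.6+764.7)/2 × 0.5 = 398.075
  [2.5→4.5]: (764.7+497.3)/2 × 2 = 1262.0
  [4.5→6.5]: (497.3+312.5)/2 × 2 = 809.8
  [6.5→8.5]: (312.5+195.9)/2 × 2 = 508.4
  Sum = 4213.075 µg/L·hr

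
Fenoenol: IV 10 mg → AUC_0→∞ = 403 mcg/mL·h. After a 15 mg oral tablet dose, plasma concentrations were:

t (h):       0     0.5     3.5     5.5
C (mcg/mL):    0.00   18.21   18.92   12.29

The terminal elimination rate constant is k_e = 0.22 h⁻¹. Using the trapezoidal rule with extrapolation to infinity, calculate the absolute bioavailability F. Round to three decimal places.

Trapezoidal AUC_0→5.5 (oral tablet):
  [0→0.5]: (0.00+18.21)/2 × 0.5 = 4.5525
  [0.5→3.5]: (18.21+18.92)/2 × 3 = 55.695
  [3.5→5.5]: (18.92+12.29)/2 × 2 = 31.21
  Sum = 91.4575 mcg/mL·h
Tail: C_last/k_e = 12.29/0.22 = 55.864
AUC_0→∞ (oral tablet) = 91.4575 + 55.864 = 147.3215 mcg/mL·h
F = (AUC_ev/D_ev)/(AUC_iv/D_iv) = (147.3215/15)/(403/10) = 9.82143/40.3 = 0.2437

F = 0.244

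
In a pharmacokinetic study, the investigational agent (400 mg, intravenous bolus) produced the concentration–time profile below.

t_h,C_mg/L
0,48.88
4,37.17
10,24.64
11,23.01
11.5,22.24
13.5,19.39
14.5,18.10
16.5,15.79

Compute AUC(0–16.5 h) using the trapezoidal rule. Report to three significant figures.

Trapezoidal AUC_0→16.5:
  [0→4]: (48.88+37.17)/2 × 4 = 172.1
  [4→10]: (37.17+24.64)/2 × 6 = 185.43
  [10→11]: (24.64+23.01)/2 × 1 = 23.825
  [11→11.5]: (23.01+22.24)/2 × 0.5 = 11.3125
  [11.5→13.5]: (22.24+19.39)/2 × 2 = 41.63
  [13.5→14.5]: (19.39+18.10)/2 × 1 = 18.745
  [14.5→16.5]: (18.10+15.79)/2 × 2 = 33.89
  Sum = 486.9325 mg/L·h

AUC = 487 mg/L·h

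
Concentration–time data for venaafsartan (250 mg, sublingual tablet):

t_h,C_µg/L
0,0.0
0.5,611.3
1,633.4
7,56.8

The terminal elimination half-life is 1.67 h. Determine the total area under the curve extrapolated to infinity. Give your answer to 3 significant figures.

AUC = 2670 µg/L·h

Trapezoidal AUC_0→7:
  [0→0.5]: (0.0+611.3)/2 × 0.5 = 152.825
  [0.5→1]: (611.3+633.4)/2 × 0.5 = 311.175
  [1→7]: (633.4+56.8)/2 × 6 = 2070.6
  Sum = 2534.6 µg/L·h
k_e = ln2 / t½ = 0.693147 / 1.67 = 0.4151 h^-1
Extrapolated tail: C_last / k_e = 56.8 / 0.4151 = 136.834
AUC_0→∞ = 2534.6 + 136.834 = 2671.434 µg/L·h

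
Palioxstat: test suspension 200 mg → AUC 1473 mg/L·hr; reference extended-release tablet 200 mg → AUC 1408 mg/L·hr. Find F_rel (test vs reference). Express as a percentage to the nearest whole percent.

F_rel = 105%

F_rel = (AUC_test/D_test) / (AUC_ref/D_ref)
      = (1473/200) / (1408/200)
      = 7.365 / 7.04 = 1.0462 = 104.62%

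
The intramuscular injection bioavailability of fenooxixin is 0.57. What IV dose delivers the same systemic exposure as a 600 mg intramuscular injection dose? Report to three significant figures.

D_iv = 342 mg

Systemic exposure from an extravascular dose = F × D_ev, so the equivalent IV dose is F × D_ev.
D_iv = F × D_ev = 0.57 × 600 = 342 mg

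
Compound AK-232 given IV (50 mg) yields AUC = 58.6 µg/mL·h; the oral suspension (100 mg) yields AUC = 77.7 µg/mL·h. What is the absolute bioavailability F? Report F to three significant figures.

F = (AUC_ev / D_ev) / (AUC_iv / D_iv)
  = (77.7/100) / (58.6/50)
  = 0.777 / 1.172 = 0.6630

F = 0.663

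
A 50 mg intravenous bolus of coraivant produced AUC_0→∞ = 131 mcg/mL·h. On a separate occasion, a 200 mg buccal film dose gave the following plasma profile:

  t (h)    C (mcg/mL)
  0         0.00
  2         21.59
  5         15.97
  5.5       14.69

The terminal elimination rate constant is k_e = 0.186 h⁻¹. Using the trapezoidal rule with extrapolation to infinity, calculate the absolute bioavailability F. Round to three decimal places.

Trapezoidal AUC_0→5.5 (buccal film):
  [0→2]: (0.00+21.59)/2 × 2 = 21.59
  [2→5]: (21.59+15.97)/2 × 3 = 56.34
  [5→5.5]: (15.97+14.69)/2 × 0.5 = 7.665
  Sum = 85.595 mcg/mL·h
Tail: C_last/k_e = 14.69/0.186 = 78.978
AUC_0→∞ (buccal film) = 85.595 + 78.978 = 164.573 mcg/mL·h
F = (AUC_ev/D_ev)/(AUC_iv/D_iv) = (164.573/200)/(131/50) = 0.822865/2.62 = 0.3141

F = 0.314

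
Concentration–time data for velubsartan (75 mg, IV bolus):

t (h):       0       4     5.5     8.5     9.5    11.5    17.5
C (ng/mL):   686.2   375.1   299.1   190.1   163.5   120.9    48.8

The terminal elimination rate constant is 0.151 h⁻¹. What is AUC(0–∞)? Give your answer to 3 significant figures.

AUC = 4660 ng/mL·h

Trapezoidal AUC_0→17.5:
  [0→4]: (686.2+375.1)/2 × 4 = 2122.6
  [4→5.5]: (375.1+299.1)/2 × 1.5 = 505.65
  [5.5→8.5]: (299.1+190.1)/2 × 3 = 733.8
  [8.5→9.5]: (190.1+163.5)/2 × 1 = 176.8
  [9.5→11.5]: (163.5+120.9)/2 × 2 = 284.4
  [11.5→17.5]: (120.9+48.8)/2 × 6 = 509.1
  Sum = 4332.35 ng/mL·h
Extrapolated tail: C_last / k_e = 48.8 / 0.151 = 323.179
AUC_0→∞ = 4332.35 + 323.179 = 4655.529 ng/mL·h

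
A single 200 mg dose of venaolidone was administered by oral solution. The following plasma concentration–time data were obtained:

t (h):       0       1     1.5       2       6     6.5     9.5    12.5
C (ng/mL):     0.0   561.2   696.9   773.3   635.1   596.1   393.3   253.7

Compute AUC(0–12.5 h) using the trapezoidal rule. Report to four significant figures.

AUC = 6542 ng/mL·h

Trapezoidal AUC_0→12.5:
  [0→1]: (0.0+561.2)/2 × 1 = 280.6
  [1→1.5]: (561.2+696.9)/2 × 0.5 = 314.525
  [1.5→2]: (696.9+773.3)/2 × 0.5 = 367.55
  [2→6]: (773.3+635.1)/2 × 4 = 2816.8
  [6→6.5]: (635.1+596.1)/2 × 0.5 = 307.8
  [6.5→9.5]: (596.1+393.3)/2 × 3 = 1484.1
  [9.5→12.5]: (393.3+253.7)/2 × 3 = 970.5
  Sum = 6541.875 ng/mL·h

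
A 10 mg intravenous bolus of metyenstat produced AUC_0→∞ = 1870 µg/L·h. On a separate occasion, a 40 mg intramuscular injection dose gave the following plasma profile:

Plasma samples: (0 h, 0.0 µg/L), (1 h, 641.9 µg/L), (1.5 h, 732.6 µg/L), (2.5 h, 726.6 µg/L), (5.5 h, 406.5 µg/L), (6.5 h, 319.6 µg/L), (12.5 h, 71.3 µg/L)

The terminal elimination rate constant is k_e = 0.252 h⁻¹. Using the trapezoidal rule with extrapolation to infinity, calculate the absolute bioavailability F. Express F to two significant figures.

F = 0.66

Trapezoidal AUC_0→12.5 (intramuscular injection):
  [0→1]: (0.0+641.9)/2 × 1 = 320.95
  [1→1.5]: (641.9+732.6)/2 × 0.5 = 343.625
  [1.5→2.5]: (732.6+726.6)/2 × 1 = 729.6
  [2.5→5.5]: (726.6+406.5)/2 × 3 = 1699.65
  [5.5→6.5]: (406.5+319.6)/2 × 1 = 363.05
  [6.5→12.5]: (319.6+71.3)/2 × 6 = 1172.7
  Sum = 4629.575 µg/L·h
Tail: C_last/k_e = 71.3/0.252 = 282.937
AUC_0→∞ (intramuscular injection) = 4629.575 + 282.937 = 4912.512 µg/L·h
F = (AUC_ev/D_ev)/(AUC_iv/D_iv) = (4912.512/40)/(1870/10) = 122.8128/187 = 0.6568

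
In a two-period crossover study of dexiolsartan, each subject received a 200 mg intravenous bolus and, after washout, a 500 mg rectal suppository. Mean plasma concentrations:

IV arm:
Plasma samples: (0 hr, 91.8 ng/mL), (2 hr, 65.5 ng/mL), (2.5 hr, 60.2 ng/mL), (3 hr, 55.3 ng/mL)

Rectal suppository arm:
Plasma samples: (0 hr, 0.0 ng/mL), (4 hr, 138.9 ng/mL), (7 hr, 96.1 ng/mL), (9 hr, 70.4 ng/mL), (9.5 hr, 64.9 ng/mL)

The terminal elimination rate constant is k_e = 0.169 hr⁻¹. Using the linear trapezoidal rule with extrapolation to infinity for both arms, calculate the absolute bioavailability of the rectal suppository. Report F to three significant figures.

F = 0.892

Trapezoidal AUC_0→3 (IV):
  [0→2]: (91.8+65.5)/2 × 2 = 157.3
  [2→2.5]: (65.5+60.2)/2 × 0.5 = 31.425
  [2.5→3]: (60.2+55.3)/2 × 0.5 = 28.875
  Sum = 217.6 ng/mL·hr
IV tail: 55.3/0.169 = 327.219; AUC_iv,0→∞ = 217.6 + 327.219 = 544.819 ng/mL·hr
Trapezoidal AUC_0→9.5 (rectal suppository):
  [0→4]: (0.0+138.9)/2 × 4 = 277.8
  [4→7]: (138.9+96.1)/2 × 3 = 352.5
  [7→9]: (96.1+70.4)/2 × 2 = 166.5
  [9→9.5]: (70.4+64.9)/2 × 0.5 = 33.825
  Sum = 830.625 ng/mL·hr
rectal suppository tail: 64.9/0.169 = 384.024; AUC_ev,0→∞ = 830.625 + 384.024 = 1214.649 ng/mL·hr
F = (AUC_ev/D_ev)/(AUC_iv/D_iv) = (1214.649/500)/(544.819/200) = 2.429298/2.724095 = 0.8918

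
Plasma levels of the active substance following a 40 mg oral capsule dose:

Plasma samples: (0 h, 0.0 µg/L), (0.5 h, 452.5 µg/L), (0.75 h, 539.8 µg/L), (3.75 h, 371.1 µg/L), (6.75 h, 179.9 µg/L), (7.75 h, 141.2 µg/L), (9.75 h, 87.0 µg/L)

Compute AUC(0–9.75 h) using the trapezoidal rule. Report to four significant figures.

Trapezoidal AUC_0→9.75:
  [0→0.5]: (0.0+452.5)/2 × 0.5 = 113.125
  [0.5→0.75]: (452.5+539.8)/2 × 0.25 = 124.0375
  [0.75→3.75]: (539.8+371.1)/2 × 3 = 1366.35
  [3.75→6.75]: (371.1+179.9)/2 × 3 = 826.5
  [6.75→7.75]: (179.9+141.2)/2 × 1 = 160.55
  [7.75→9.75]: (141.2+87.0)/2 × 2 = 228.2
  Sum = 2818.7625 µg/L·h

AUC = 2819 µg/L·h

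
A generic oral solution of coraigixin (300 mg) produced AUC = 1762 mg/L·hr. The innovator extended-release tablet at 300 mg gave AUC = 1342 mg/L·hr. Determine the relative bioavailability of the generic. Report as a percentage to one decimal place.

F_rel = 131.3%

F_rel = (AUC_test/D_test) / (AUC_ref/D_ref)
      = (1762/300) / (1342/300)
      = 5.87333 / 4.47333 = 1.3130 = 131.30%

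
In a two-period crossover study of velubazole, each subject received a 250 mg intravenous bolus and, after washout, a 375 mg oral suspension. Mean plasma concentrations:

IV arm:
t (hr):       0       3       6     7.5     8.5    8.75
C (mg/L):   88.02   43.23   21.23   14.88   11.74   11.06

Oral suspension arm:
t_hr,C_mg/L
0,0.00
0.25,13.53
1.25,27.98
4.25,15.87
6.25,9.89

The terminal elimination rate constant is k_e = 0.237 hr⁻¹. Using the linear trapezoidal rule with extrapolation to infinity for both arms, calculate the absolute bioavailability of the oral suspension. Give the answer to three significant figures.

F = 0.271

Trapezoidal AUC_0→8.75 (IV):
  [0→3]: (88.02+43.23)/2 × 3 = 196.875
  [3→6]: (43.23+21.23)/2 × 3 = 96.69
  [6→7.5]: (21.23+14.88)/2 × 1.5 = 27.0825
  [7.5→8.5]: (14.88+11.74)/2 × 1 = 13.31
  [8.5→8.75]: (11.74+11.06)/2 × 0.25 = 2.85
  Sum = 336.8075 mg/L·hr
IV tail: 11.06/0.237 = 46.667; AUC_iv,0→∞ = 336.8075 + 46.667 = 383.4745 mg/L·hr
Trapezoidal AUC_0→6.25 (oral suspension):
  [0→0.25]: (0.00+13.53)/2 × 0.25 = 1.69125
  [0.25→1.25]: (13.53+27.98)/2 × 1 = 20.755
  [1.25→4.25]: (27.98+15.87)/2 × 3 = 65.775
  [4.25→6.25]: (15.87+9.89)/2 × 2 = 25.76
  Sum = 113.98125 mg/L·hr
oral suspension tail: 9.89/0.237 = 41.730; AUC_ev,0→∞ = 113.98125 + 41.730 = 155.71125 mg/L·hr
F = (AUC_ev/D_ev)/(AUC_iv/D_iv) = (155.71125/375)/(383.4745/250) = 0.41523/1.533898 = 0.2707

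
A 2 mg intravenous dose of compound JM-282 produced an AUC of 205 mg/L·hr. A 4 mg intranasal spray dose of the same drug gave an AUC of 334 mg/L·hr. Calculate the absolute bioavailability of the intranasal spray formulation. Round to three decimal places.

F = 0.815

F = (AUC_ev / D_ev) / (AUC_iv / D_iv)
  = (334/4) / (205/2)
  = 83.5 / 102.5 = 0.8146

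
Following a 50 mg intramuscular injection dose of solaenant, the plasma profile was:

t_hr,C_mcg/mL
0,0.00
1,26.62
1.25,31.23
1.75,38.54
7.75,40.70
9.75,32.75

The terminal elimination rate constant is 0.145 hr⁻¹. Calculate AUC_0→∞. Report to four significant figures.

AUC = 575.0 mcg/mL·hr

Trapezoidal AUC_0→9.75:
  [0→1]: (0.00+26.62)/2 × 1 = 13.31
  [1→1.25]: (26.62+31.23)/2 × 0.25 = 7.23125
  [1.25→1.75]: (31.23+38.54)/2 × 0.5 = 17.4425
  [1.75→7.75]: (38.54+40.70)/2 × 6 = 237.72
  [7.75→9.75]: (40.70+32.75)/2 × 2 = 73.45
  Sum = 349.15375 mcg/mL·hr
Extrapolated tail: C_last / k_e = 32.75 / 0.145 = 225.862
AUC_0→∞ = 349.15375 + 225.862 = 575.01575 mcg/mL·hr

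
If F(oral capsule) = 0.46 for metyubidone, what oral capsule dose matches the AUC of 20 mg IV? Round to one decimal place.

D_oral = 43.5 mg

For equal systemic exposure: F × D_ev = D_iv
D_ev = D_iv / F = 20 / 0.46 = 43.4783 mg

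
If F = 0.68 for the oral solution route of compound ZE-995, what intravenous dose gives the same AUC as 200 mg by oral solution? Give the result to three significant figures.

D_iv = 136 mg

Systemic exposure from an extravascular dose = F × D_ev, so the equivalent IV dose is F × D_ev.
D_iv = F × D_ev = 0.68 × 200 = 136 mg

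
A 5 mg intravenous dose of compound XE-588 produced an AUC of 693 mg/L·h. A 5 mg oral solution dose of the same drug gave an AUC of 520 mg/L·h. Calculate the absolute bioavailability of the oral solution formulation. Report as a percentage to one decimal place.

F = 75.0%

F = (AUC_ev / D_ev) / (AUC_iv / D_iv)
  = (520/5) / (693/5)
  = 104 / 138.6 = 0.7504
  = 75.04%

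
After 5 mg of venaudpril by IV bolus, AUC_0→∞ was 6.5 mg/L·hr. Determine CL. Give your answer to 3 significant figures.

CL = Dose_iv / AUC_0→∞
   = 5 / 6.5 = 0.769231 L/hr

CL = 0.769 L/hr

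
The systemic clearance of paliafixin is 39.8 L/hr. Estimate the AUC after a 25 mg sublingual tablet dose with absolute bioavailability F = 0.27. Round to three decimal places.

AUC = 0.170 mg/L·hr

AUC_0→∞ = F × Dose / CL
        = 0.27 × 25 / 39.8 = 0.169598 mg/L·hr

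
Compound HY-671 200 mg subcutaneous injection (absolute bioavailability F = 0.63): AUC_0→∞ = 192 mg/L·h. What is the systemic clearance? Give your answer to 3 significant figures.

CL = 0.656 L/h

CL = F × Dose / AUC_0→∞
   = 0.63 × 200 / 192 = 0.65625 L/h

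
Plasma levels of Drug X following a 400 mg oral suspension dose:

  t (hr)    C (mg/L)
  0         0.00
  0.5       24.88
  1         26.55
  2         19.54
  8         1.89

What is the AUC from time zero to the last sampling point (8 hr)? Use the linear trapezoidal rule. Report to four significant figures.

AUC = 106.4 mg/L·hr

Trapezoidal AUC_0→8:
  [0→0.5]: (0.00+24.88)/2 × 0.5 = 6.22
  [0.5→1]: (24.88+26.55)/2 × 0.5 = 12.8575
  [1→2]: (26.55+19.54)/2 × 1 = 23.045
  [2→8]: (19.54+1.89)/2 × 6 = 64.29
  Sum = 106.4125 mg/L·hr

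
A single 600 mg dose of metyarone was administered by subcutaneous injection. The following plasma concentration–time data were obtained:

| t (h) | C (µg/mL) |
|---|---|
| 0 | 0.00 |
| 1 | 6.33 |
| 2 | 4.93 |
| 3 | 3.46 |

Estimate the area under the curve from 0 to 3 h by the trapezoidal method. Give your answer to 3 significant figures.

AUC = 13.0 µg/mL·h

Trapezoidal AUC_0→3:
  [0→1]: (0.00+6.33)/2 × 1 = 3.165
  [1→2]: (6.33+4.93)/2 × 1 = 5.63
  [2→3]: (4.93+3.46)/2 × 1 = 4.195
  Sum = 12.99 µg/mL·h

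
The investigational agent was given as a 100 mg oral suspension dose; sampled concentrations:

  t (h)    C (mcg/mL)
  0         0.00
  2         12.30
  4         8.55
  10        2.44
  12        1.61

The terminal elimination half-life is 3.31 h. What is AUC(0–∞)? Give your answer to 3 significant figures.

Trapezoidal AUC_0→12:
  [0→2]: (0.00+12.30)/2 × 2 = 12.3
  [2→4]: (12.30+8.55)/2 × 2 = 20.85
  [4→10]: (8.55+2.44)/2 × 6 = 32.97
  [10→12]: (2.44+1.61)/2 × 2 = 4.05
  Sum = 70.17 mcg/mL·h
k_e = ln2 / t½ = 0.693147 / 3.31 = 0.2094 h^-1
Extrapolated tail: C_last / k_e = 1.61 / 0.2094 = 7.689
AUC_0→∞ = 70.17 + 7.689 = 77.859 mcg/mL·h

AUC = 77.9 mcg/mL·h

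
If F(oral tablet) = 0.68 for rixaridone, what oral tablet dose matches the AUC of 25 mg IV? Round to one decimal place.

D_oral = 36.8 mg

For equal systemic exposure: F × D_ev = D_iv
D_ev = D_iv / F = 25 / 0.68 = 36.7647 mg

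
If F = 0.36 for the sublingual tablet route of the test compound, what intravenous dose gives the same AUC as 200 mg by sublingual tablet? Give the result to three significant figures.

Systemic exposure from an extravascular dose = F × D_ev, so the equivalent IV dose is F × D_ev.
D_iv = F × D_ev = 0.36 × 200 = 72 mg

D_iv = 72.0 mg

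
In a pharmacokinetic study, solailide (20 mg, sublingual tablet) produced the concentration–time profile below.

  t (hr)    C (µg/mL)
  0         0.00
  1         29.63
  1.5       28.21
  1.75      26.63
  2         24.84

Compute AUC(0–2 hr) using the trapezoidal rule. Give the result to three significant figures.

AUC = 42.6 µg/mL·hr

Trapezoidal AUC_0→2:
  [0→1]: (0.00+29.63)/2 × 1 = 14.815
  [1→1.5]: (29.63+28.21)/2 × 0.5 = 14.46
  [1.5→1.75]: (28.21+26.63)/2 × 0.25 = 6.855
  [1.75→2]: (26.63+24.84)/2 × 0.25 = 6.43375
  Sum = 42.56375 µg/mL·hr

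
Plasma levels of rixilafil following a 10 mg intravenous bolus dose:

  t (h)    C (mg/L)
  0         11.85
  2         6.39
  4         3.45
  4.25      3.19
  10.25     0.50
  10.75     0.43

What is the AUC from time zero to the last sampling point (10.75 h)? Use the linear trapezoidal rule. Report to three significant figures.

AUC = 40.2 mg/L·h

Trapezoidal AUC_0→10.75:
  [0→2]: (11.85+6.39)/2 × 2 = 18.24
  [2→4]: (6.39+3.45)/2 × 2 = 9.84
  [4→4.25]: (3.45+3.19)/2 × 0.25 = 0.83
  [4.25→10.25]: (3.19+0.50)/2 × 6 = 11.07
  [10.25→10.75]: (0.50+0.43)/2 × 0.5 = 0.2325
  Sum = 40.2125 mg/L·h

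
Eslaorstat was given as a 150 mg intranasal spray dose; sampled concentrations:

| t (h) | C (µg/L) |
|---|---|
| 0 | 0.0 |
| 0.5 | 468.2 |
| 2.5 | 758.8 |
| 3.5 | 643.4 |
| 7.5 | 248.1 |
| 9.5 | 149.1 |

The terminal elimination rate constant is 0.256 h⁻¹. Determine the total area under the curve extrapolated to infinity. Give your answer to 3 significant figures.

Trapezoidal AUC_0→9.5:
  [0→0.5]: (0.0+468.2)/2 × 0.5 = 117.05
  [0.5→2.5]: (468.2+758.8)/2 × 2 = 1227.0
  [2.5→3.5]: (758.8+643.4)/2 × 1 = 701.1
  [3.5→7.5]: (643.4+248.1)/2 × 4 = 1783.0
  [7.5→9.5]: (248.1+149.1)/2 × 2 = 397.2
  Sum = 4225.35 µg/L·h
Extrapolated tail: C_last / k_e = 149.1 / 0.256 = 582.422
AUC_0→∞ = 4225.35 + 582.422 = 4807.772 µg/L·h

AUC = 4810 µg/L·h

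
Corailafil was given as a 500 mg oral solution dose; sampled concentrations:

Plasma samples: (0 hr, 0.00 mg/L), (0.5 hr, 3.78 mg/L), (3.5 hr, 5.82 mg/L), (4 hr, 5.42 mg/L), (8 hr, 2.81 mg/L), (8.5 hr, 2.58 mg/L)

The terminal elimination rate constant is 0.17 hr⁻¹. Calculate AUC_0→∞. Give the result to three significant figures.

AUC = 51.1 mg/L·hr

Trapezoidal AUC_0→8.5:
  [0→0.5]: (0.00+3.78)/2 × 0.5 = 0.945
  [0.5→3.5]: (3.78+5.82)/2 × 3 = 14.4
  [3.5→4]: (5.82+5.42)/2 × 0.5 = 2.81
  [4→8]: (5.42+2.81)/2 × 4 = 16.46
  [8→8.5]: (2.81+2.58)/2 × 0.5 = 1.3475
  Sum = 35.9625 mg/L·hr
Extrapolated tail: C_last / k_e = 2.58 / 0.17 = 15.176
AUC_0→∞ = 35.9625 + 15.176 = 51.1385 mg/L·hr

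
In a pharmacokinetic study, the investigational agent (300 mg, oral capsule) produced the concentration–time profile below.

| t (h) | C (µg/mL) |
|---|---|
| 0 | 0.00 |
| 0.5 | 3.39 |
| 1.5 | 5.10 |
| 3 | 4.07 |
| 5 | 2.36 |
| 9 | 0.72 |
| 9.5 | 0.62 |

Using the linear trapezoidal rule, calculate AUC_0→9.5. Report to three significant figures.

Trapezoidal AUC_0→9.5:
  [0→0.5]: (0.00+3.39)/2 × 0.5 = 0.8475
  [0.5→1.5]: (3.39+5.10)/2 × 1 = 4.245
  [1.5→3]: (5.10+4.07)/2 × 1.5 = 6.8775
  [3→5]: (4.07+2.36)/2 × 2 = 6.43
  [5→9]: (2.36+0.72)/2 × 4 = 6.16
  [9→9.5]: (0.72+0.62)/2 × 0.5 = 0.335
  Sum = 24.895 µg/mL·h

AUC = 24.9 µg/mL·h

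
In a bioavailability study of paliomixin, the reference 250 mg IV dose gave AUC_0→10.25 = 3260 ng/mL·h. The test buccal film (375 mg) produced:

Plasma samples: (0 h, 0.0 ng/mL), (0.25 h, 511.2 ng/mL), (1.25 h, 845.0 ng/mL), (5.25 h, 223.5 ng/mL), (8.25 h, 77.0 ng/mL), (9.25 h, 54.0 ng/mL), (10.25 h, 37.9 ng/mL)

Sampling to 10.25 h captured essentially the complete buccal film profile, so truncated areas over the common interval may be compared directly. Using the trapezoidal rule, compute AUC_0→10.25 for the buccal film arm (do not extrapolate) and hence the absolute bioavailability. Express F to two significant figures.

Trapezoidal AUC_0→10.25 (buccal film):
  [0→0.25]: (0.0+511.2)/2 × 0.25 = 63.9
  [0.25→1.25]: (511.2+845.0)/2 × 1 = 678.1
  [1.25→5.25]: (845.0+223.5)/2 × 4 = 2137.0
  [5.25→8.25]: (223.5+77.0)/2 × 3 = 450.75
  [8.25→9.25]: (77.0+54.0)/2 × 1 = 65.5
  [9.25→10.25]: (54.0+37.9)/2 × 1 = 45.95
  Sum = 3441.2 ng/mL·h
F = (AUC_ev/D_ev)/(AUC_iv/D_iv) = (3441.2/375)/(3260/250) = 9.17653/13.04 = 0.7037

F = 0.70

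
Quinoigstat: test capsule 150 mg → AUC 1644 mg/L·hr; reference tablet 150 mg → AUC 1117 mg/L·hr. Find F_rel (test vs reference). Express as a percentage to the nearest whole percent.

F_rel = 147%

F_rel = (AUC_test/D_test) / (AUC_ref/D_ref)
      = (1644/150) / (1117/150)
      = 10.96 / 7.44667 = 1.4718 = 147.18%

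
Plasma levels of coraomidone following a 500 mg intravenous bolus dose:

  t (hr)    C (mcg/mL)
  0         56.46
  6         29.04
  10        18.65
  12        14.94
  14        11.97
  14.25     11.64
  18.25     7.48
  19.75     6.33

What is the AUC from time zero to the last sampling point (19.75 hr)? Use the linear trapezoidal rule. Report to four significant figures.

Trapezoidal AUC_0→19.75:
  [0→6]: (56.46+29.04)/2 × 6 = 256.5
  [6→10]: (29.04+18.65)/2 × 4 = 95.38
  [10→12]: (18.65+14.94)/2 × 2 = 33.59
  [12→14]: (14.94+11.97)/2 × 2 = 26.91
  [14→14.25]: (11.97+11.64)/2 × 0.25 = 2.95125
  [14.25→18.25]: (11.64+7.48)/2 × 4 = 38.24
  [18.25→19.75]: (7.48+6.33)/2 × 1.5 = 10.3575
  Sum = 463.92875 mcg/mL·hr

AUC = 463.9 mcg/mL·hr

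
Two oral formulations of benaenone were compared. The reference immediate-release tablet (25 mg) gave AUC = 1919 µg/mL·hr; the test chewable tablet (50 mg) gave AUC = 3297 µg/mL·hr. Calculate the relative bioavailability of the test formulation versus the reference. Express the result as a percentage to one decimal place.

F_rel = 85.9%

F_rel = (AUC_test/D_test) / (AUC_ref/D_ref)
      = (3297/50) / (1919/25)
      = 65.94 / 76.76 = 0.8590 = 85.90%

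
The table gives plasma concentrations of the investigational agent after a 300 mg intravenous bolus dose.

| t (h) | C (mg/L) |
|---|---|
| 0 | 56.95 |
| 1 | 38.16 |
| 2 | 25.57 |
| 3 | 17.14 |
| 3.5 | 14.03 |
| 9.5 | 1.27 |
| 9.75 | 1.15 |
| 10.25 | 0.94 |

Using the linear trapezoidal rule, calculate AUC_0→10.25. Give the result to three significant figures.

AUC = 155 mg/L·h

Trapezoidal AUC_0→10.25:
  [0→1]: (56.95+38.16)/2 × 1 = 47.555
  [1→2]: (38.16+25.57)/2 × 1 = 31.865
  [2→3]: (25.57+17.14)/2 × 1 = 21.355
  [3→3.5]: (17.14+14.03)/2 × 0.5 = 7.7925
  [3.5→9.5]: (14.03+1.27)/2 × 6 = 45.9
  [9.5→9.75]: (1.27+1.15)/2 × 0.25 = 0.3025
  [9.75→10.25]: (1.15+0.94)/2 × 0.5 = 0.5225
  Sum = 155.2925 mg/L·h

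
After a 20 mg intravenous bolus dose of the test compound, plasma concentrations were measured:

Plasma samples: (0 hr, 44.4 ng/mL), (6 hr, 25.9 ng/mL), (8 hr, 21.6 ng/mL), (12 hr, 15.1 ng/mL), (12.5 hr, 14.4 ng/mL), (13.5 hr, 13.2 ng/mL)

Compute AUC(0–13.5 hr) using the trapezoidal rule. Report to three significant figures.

AUC = 353 ng/mL·hr

Trapezoidal AUC_0→13.5:
  [0→6]: (44.4+25.9)/2 × 6 = 210.9
  [6→8]: (25.9+21.6)/2 × 2 = 47.5
  [8→12]: (21.6+15.1)/2 × 4 = 73.4
  [12→12.5]: (15.1+14.4)/2 × 0.5 = 7.375
  [12.5→13.5]: (14.4+13.2)/2 × 1 = 13.8
  Sum = 352.975 ng/mL·hr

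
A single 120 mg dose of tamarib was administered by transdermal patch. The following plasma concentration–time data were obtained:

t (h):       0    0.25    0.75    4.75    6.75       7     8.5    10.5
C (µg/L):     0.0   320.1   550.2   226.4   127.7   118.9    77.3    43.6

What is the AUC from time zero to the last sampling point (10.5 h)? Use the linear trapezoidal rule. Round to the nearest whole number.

Trapezoidal AUC_0→10.5:
  [0→0.25]: (0.0+320.1)/2 × 0.25 = 40.0125
  [0.25→0.75]: (320.1+550.2)/2 × 0.5 = 217.575
  [0.75→4.75]: (550.2+226.4)/2 × 4 = 1553.2
  [4.75→6.75]: (226.4+127.7)/2 × 2 = 354.1
  [6.75→7]: (127.7+118.9)/2 × 0.25 = 30.825
  [7→8.5]: (118.9+77.3)/2 × 1.5 = 147.15
  [8.5→10.5]: (77.3+43.6)/2 × 2 = 120.9
  Sum = 2463.7625 µg/L·h

AUC = 2464 µg/L·h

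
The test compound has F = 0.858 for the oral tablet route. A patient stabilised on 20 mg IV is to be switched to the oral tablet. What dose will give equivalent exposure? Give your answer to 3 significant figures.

For equal systemic exposure: F × D_ev = D_iv
D_ev = D_iv / F = 20 / 0.858 = 23.31 mg

D_oral = 23.3 mg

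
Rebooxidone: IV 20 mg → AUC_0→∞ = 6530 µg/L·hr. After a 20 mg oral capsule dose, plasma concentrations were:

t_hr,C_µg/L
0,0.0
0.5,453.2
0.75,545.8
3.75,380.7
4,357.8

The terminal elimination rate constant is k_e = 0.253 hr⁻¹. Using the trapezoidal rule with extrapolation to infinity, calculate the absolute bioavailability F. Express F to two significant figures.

Trapezoidal AUC_0→4 (oral capsule):
  [0→0.5]: (0.0+453.2)/2 × 0.5 = 113.3
  [0.5→0.75]: (453.2+545.8)/2 × 0.25 = 124.875
  [0.75→3.75]: (545.8+380.7)/2 × 3 = 1389.75
  [3.75→4]: (380.7+357.8)/2 × 0.25 = 92.3125
  Sum = 1720.2375 µg/L·hr
Tail: C_last/k_e = 357.8/0.253 = 1414.229
AUC_0→∞ (oral capsule) = 1720.2375 + 1414.229 = 3134.4665 µg/L·hr
F = (AUC_ev/D_ev)/(AUC_iv/D_iv) = (3134.4665/20)/(6530/20) = 156.723/326.5 = 0.4800

F = 0.48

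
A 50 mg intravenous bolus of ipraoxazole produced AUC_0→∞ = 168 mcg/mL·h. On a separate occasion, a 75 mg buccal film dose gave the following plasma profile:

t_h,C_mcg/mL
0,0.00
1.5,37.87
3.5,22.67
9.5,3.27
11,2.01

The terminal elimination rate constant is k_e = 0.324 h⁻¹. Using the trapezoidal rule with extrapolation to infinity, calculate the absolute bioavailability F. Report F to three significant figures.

Trapezoidal AUC_0→11 (buccal film):
  [0→1.5]: (0.00+37.87)/2 × 1.5 = 28.4025
  [1.5→3.5]: (37.87+22.67)/2 × 2 = 60.54
  [3.5→9.5]: (22.67+3.27)/2 × 6 = 77.82
  [9.5→11]: (3.27+2.01)/2 × 1.5 = 3.96
  Sum = 170.7225 mcg/mL·h
Tail: C_last/k_e = 2.01/0.324 = 6.204
AUC_0→∞ (buccal film) = 170.7225 + 6.204 = 176.9265 mcg/mL·h
F = (AUC_ev/D_ev)/(AUC_iv/D_iv) = (176.9265/75)/(168/50) = 2.35902/3.36 = 0.7021

F = 0.702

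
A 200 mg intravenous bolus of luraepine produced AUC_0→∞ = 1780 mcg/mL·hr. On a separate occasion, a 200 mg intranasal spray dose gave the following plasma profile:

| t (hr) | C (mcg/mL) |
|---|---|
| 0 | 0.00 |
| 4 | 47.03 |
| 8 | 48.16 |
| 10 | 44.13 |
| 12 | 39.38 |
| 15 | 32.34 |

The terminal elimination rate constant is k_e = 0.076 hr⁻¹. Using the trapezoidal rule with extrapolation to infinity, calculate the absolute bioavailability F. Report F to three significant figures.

Trapezoidal AUC_0→15 (intranasal spray):
  [0→4]: (0.00+47.03)/2 × 4 = 94.06
  [4→8]: (47.03+48.16)/2 × 4 = 190.38
  [8→10]: (48.16+44.13)/2 × 2 = 92.29
  [10→12]: (44.13+39.38)/2 × 2 = 83.51
  [12→15]: (39.38+32.34)/2 × 3 = 107.58
  Sum = 567.82 mcg/mL·hr
Tail: C_last/k_e = 32.34/0.076 = 425.526
AUC_0→∞ (intranasal spray) = 567.82 + 425.526 = 993.346 mcg/mL·hr
F = (AUC_ev/D_ev)/(AUC_iv/D_iv) = (993.346/200)/(1780/200) = 4.96673/8.9 = 0.5581

F = 0.558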